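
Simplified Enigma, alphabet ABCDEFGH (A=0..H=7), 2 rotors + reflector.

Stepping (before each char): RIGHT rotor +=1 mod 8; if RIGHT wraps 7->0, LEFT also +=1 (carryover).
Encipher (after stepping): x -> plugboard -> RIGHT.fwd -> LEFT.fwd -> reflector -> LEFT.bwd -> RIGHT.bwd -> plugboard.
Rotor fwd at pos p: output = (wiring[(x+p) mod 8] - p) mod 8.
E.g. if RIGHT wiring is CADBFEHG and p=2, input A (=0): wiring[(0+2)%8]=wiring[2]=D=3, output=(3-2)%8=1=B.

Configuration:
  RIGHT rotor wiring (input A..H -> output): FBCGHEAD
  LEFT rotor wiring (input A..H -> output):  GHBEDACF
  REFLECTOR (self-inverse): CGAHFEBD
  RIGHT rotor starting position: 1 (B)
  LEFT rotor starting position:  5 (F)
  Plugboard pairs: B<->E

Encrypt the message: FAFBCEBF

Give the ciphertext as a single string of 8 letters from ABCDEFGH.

Char 1 ('F'): step: R->2, L=5; F->plug->F->R->B->L->F->refl->E->L'->F->R'->C->plug->C
Char 2 ('A'): step: R->3, L=5; A->plug->A->R->D->L->B->refl->G->L'->H->R'->H->plug->H
Char 3 ('F'): step: R->4, L=5; F->plug->F->R->F->L->E->refl->F->L'->B->R'->E->plug->B
Char 4 ('B'): step: R->5, L=5; B->plug->E->R->E->L->C->refl->A->L'->C->R'->H->plug->H
Char 5 ('C'): step: R->6, L=5; C->plug->C->R->H->L->G->refl->B->L'->D->R'->D->plug->D
Char 6 ('E'): step: R->7, L=5; E->plug->B->R->G->L->H->refl->D->L'->A->R'->F->plug->F
Char 7 ('B'): step: R->0, L->6 (L advanced); B->plug->E->R->H->L->C->refl->A->L'->C->R'->C->plug->C
Char 8 ('F'): step: R->1, L=6; F->plug->F->R->H->L->C->refl->A->L'->C->R'->G->plug->G

Answer: CHBHDFCG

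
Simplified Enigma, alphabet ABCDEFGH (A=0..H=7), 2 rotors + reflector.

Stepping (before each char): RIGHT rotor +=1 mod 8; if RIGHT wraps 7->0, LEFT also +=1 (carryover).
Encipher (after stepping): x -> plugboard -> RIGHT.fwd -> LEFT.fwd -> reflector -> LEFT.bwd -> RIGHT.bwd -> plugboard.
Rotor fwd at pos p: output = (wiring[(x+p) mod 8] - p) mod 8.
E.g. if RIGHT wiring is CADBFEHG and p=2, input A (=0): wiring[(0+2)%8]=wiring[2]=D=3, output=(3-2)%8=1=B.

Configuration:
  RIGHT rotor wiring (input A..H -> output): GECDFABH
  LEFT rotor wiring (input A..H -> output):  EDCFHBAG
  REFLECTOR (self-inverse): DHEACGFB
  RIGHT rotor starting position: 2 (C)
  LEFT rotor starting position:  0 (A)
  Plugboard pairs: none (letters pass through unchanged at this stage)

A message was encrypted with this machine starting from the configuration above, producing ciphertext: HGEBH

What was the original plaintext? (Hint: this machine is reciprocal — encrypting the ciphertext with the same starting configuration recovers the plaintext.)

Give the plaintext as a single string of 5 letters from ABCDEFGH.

Answer: FAADA

Derivation:
Char 1 ('H'): step: R->3, L=0; H->plug->H->R->H->L->G->refl->F->L'->D->R'->F->plug->F
Char 2 ('G'): step: R->4, L=0; G->plug->G->R->G->L->A->refl->D->L'->B->R'->A->plug->A
Char 3 ('E'): step: R->5, L=0; E->plug->E->R->H->L->G->refl->F->L'->D->R'->A->plug->A
Char 4 ('B'): step: R->6, L=0; B->plug->B->R->B->L->D->refl->A->L'->G->R'->D->plug->D
Char 5 ('H'): step: R->7, L=0; H->plug->H->R->C->L->C->refl->E->L'->A->R'->A->plug->A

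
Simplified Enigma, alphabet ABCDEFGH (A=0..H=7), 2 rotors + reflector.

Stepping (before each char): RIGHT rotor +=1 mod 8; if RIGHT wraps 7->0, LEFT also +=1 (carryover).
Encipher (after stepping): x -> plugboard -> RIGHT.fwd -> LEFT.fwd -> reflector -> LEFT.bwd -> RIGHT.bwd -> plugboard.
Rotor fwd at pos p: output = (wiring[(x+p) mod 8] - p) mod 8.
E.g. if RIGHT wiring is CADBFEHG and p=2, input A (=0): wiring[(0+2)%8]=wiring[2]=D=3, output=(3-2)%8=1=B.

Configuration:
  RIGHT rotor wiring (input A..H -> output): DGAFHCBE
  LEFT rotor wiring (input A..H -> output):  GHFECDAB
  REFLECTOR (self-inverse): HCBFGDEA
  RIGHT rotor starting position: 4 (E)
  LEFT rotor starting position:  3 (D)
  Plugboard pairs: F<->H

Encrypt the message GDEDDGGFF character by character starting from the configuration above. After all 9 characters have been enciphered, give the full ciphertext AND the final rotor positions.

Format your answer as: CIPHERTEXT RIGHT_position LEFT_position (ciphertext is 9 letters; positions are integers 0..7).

Answer: CHBACEFEG 5 4

Derivation:
Char 1 ('G'): step: R->5, L=3; G->plug->G->R->A->L->B->refl->C->L'->H->R'->C->plug->C
Char 2 ('D'): step: R->6, L=3; D->plug->D->R->A->L->B->refl->C->L'->H->R'->F->plug->H
Char 3 ('E'): step: R->7, L=3; E->plug->E->R->G->L->E->refl->G->L'->E->R'->B->plug->B
Char 4 ('D'): step: R->0, L->4 (L advanced); D->plug->D->R->F->L->D->refl->F->L'->D->R'->A->plug->A
Char 5 ('D'): step: R->1, L=4; D->plug->D->R->G->L->B->refl->C->L'->E->R'->C->plug->C
Char 6 ('G'): step: R->2, L=4; G->plug->G->R->B->L->H->refl->A->L'->H->R'->E->plug->E
Char 7 ('G'): step: R->3, L=4; G->plug->G->R->D->L->F->refl->D->L'->F->R'->H->plug->F
Char 8 ('F'): step: R->4, L=4; F->plug->H->R->B->L->H->refl->A->L'->H->R'->E->plug->E
Char 9 ('F'): step: R->5, L=4; F->plug->H->R->C->L->E->refl->G->L'->A->R'->G->plug->G
Final: ciphertext=CHBACEFEG, RIGHT=5, LEFT=4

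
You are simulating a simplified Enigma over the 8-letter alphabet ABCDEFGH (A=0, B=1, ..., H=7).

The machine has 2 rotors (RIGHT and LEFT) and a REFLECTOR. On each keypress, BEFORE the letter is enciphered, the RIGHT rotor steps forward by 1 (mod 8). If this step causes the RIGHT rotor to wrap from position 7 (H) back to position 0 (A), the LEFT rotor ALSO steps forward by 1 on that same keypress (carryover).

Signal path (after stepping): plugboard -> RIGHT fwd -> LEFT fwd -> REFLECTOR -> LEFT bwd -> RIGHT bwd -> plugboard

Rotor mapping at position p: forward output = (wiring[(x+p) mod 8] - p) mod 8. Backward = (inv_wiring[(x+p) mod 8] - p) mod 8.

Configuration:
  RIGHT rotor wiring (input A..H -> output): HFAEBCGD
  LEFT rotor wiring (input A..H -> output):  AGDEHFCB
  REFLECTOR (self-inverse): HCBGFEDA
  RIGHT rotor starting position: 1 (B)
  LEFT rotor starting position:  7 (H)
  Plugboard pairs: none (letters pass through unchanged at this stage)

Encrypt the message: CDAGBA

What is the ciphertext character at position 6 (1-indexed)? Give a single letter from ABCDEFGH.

Char 1 ('C'): step: R->2, L=7; C->plug->C->R->H->L->D->refl->G->L'->G->R'->A->plug->A
Char 2 ('D'): step: R->3, L=7; D->plug->D->R->D->L->E->refl->F->L'->E->R'->F->plug->F
Char 3 ('A'): step: R->4, L=7; A->plug->A->R->F->L->A->refl->H->L'->C->R'->C->plug->C
Char 4 ('G'): step: R->5, L=7; G->plug->G->R->H->L->D->refl->G->L'->G->R'->C->plug->C
Char 5 ('B'): step: R->6, L=7; B->plug->B->R->F->L->A->refl->H->L'->C->R'->E->plug->E
Char 6 ('A'): step: R->7, L=7; A->plug->A->R->E->L->F->refl->E->L'->D->R'->G->plug->G

G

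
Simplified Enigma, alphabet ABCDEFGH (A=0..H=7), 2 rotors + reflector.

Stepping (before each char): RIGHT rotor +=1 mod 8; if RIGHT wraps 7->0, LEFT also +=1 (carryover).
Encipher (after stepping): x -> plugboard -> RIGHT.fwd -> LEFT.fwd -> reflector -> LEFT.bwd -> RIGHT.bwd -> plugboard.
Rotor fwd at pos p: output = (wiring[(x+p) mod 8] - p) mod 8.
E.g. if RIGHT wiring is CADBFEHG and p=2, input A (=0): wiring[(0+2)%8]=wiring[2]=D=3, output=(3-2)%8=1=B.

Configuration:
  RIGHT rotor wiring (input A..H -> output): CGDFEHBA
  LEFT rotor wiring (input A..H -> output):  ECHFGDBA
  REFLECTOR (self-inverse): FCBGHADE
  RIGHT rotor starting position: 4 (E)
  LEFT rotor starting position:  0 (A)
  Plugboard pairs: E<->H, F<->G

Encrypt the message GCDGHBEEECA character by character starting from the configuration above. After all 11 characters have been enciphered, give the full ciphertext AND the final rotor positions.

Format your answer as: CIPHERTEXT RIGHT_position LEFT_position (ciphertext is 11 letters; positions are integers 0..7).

Answer: HHGFBDCFHDC 7 1

Derivation:
Char 1 ('G'): step: R->5, L=0; G->plug->F->R->G->L->B->refl->C->L'->B->R'->E->plug->H
Char 2 ('C'): step: R->6, L=0; C->plug->C->R->E->L->G->refl->D->L'->F->R'->E->plug->H
Char 3 ('D'): step: R->7, L=0; D->plug->D->R->E->L->G->refl->D->L'->F->R'->F->plug->G
Char 4 ('G'): step: R->0, L->1 (L advanced); G->plug->F->R->H->L->D->refl->G->L'->B->R'->G->plug->F
Char 5 ('H'): step: R->1, L=1; H->plug->E->R->G->L->H->refl->E->L'->C->R'->B->plug->B
Char 6 ('B'): step: R->2, L=1; B->plug->B->R->D->L->F->refl->A->L'->F->R'->D->plug->D
Char 7 ('E'): step: R->3, L=1; E->plug->H->R->A->L->B->refl->C->L'->E->R'->C->plug->C
Char 8 ('E'): step: R->4, L=1; E->plug->H->R->B->L->G->refl->D->L'->H->R'->G->plug->F
Char 9 ('E'): step: R->5, L=1; E->plug->H->R->H->L->D->refl->G->L'->B->R'->E->plug->H
Char 10 ('C'): step: R->6, L=1; C->plug->C->R->E->L->C->refl->B->L'->A->R'->D->plug->D
Char 11 ('A'): step: R->7, L=1; A->plug->A->R->B->L->G->refl->D->L'->H->R'->C->plug->C
Final: ciphertext=HHGFBDCFHDC, RIGHT=7, LEFT=1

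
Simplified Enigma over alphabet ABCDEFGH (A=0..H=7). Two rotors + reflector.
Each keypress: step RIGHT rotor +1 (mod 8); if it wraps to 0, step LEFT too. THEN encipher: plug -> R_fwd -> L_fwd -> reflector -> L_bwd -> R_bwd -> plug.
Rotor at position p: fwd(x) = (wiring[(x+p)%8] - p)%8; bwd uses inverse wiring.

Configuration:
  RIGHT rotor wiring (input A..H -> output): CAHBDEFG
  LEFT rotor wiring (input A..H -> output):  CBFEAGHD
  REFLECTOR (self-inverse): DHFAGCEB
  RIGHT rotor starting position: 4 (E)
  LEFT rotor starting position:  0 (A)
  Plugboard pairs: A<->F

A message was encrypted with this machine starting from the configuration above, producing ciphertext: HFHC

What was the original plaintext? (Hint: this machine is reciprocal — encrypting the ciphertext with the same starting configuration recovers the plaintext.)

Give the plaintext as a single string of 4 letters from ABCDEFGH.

Char 1 ('H'): step: R->5, L=0; H->plug->H->R->G->L->H->refl->B->L'->B->R'->C->plug->C
Char 2 ('F'): step: R->6, L=0; F->plug->A->R->H->L->D->refl->A->L'->E->R'->C->plug->C
Char 3 ('H'): step: R->7, L=0; H->plug->H->R->G->L->H->refl->B->L'->B->R'->C->plug->C
Char 4 ('C'): step: R->0, L->1 (L advanced); C->plug->C->R->H->L->B->refl->H->L'->D->R'->E->plug->E

Answer: CCCE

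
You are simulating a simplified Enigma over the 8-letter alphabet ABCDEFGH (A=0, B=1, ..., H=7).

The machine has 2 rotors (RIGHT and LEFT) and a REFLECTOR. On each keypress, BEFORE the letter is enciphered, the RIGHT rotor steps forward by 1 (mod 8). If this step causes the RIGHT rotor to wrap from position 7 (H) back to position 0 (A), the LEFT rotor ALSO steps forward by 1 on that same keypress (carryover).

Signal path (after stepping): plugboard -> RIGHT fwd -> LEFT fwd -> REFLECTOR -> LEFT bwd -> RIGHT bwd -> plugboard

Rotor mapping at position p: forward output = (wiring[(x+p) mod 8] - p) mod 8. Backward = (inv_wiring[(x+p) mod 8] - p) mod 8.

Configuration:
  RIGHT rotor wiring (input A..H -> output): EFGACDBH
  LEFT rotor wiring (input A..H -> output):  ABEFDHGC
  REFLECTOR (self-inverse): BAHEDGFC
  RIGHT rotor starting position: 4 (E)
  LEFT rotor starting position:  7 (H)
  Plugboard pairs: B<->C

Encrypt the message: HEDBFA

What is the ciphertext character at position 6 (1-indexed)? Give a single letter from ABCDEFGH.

Char 1 ('H'): step: R->5, L=7; H->plug->H->R->F->L->E->refl->D->L'->A->R'->E->plug->E
Char 2 ('E'): step: R->6, L=7; E->plug->E->R->A->L->D->refl->E->L'->F->R'->H->plug->H
Char 3 ('D'): step: R->7, L=7; D->plug->D->R->H->L->H->refl->C->L'->C->R'->H->plug->H
Char 4 ('B'): step: R->0, L->0 (L advanced); B->plug->C->R->G->L->G->refl->F->L'->D->R'->F->plug->F
Char 5 ('F'): step: R->1, L=0; F->plug->F->R->A->L->A->refl->B->L'->B->R'->D->plug->D
Char 6 ('A'): step: R->2, L=0; A->plug->A->R->E->L->D->refl->E->L'->C->R'->G->plug->G

G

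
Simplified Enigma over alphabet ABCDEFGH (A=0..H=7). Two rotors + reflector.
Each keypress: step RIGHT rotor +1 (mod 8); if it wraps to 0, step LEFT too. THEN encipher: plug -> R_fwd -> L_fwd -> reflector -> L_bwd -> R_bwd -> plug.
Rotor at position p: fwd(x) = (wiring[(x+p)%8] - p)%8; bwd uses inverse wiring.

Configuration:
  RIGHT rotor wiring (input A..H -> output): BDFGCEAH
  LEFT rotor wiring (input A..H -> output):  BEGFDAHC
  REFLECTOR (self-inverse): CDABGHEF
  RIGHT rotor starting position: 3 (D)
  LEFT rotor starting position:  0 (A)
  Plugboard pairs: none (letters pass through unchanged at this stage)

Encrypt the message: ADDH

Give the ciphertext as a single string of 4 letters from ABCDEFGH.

Answer: DFEB

Derivation:
Char 1 ('A'): step: R->4, L=0; A->plug->A->R->G->L->H->refl->F->L'->D->R'->D->plug->D
Char 2 ('D'): step: R->5, L=0; D->plug->D->R->E->L->D->refl->B->L'->A->R'->F->plug->F
Char 3 ('D'): step: R->6, L=0; D->plug->D->R->F->L->A->refl->C->L'->H->R'->E->plug->E
Char 4 ('H'): step: R->7, L=0; H->plug->H->R->B->L->E->refl->G->L'->C->R'->B->plug->B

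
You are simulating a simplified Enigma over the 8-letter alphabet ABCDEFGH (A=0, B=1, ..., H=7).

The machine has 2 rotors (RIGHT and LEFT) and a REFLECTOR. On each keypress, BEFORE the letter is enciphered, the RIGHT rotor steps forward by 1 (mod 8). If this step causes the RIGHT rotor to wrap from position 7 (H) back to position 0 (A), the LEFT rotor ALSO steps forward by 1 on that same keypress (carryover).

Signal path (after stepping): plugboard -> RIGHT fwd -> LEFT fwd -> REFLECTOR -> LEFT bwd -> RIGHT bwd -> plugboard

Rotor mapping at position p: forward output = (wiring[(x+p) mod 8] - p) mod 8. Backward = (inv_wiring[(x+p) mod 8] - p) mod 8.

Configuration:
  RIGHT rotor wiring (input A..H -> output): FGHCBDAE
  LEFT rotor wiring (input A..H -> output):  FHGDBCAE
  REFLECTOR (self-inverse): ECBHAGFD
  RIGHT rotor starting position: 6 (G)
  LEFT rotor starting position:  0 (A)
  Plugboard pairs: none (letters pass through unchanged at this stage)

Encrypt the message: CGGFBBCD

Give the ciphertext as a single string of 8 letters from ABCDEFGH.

Answer: BEFHDGBE

Derivation:
Char 1 ('C'): step: R->7, L=0; C->plug->C->R->H->L->E->refl->A->L'->G->R'->B->plug->B
Char 2 ('G'): step: R->0, L->1 (L advanced); G->plug->G->R->A->L->G->refl->F->L'->B->R'->E->plug->E
Char 3 ('G'): step: R->1, L=1; G->plug->G->R->D->L->A->refl->E->L'->H->R'->F->plug->F
Char 4 ('F'): step: R->2, L=1; F->plug->F->R->C->L->C->refl->B->L'->E->R'->H->plug->H
Char 5 ('B'): step: R->3, L=1; B->plug->B->R->G->L->D->refl->H->L'->F->R'->D->plug->D
Char 6 ('B'): step: R->4, L=1; B->plug->B->R->H->L->E->refl->A->L'->D->R'->G->plug->G
Char 7 ('C'): step: R->5, L=1; C->plug->C->R->H->L->E->refl->A->L'->D->R'->B->plug->B
Char 8 ('D'): step: R->6, L=1; D->plug->D->R->A->L->G->refl->F->L'->B->R'->E->plug->E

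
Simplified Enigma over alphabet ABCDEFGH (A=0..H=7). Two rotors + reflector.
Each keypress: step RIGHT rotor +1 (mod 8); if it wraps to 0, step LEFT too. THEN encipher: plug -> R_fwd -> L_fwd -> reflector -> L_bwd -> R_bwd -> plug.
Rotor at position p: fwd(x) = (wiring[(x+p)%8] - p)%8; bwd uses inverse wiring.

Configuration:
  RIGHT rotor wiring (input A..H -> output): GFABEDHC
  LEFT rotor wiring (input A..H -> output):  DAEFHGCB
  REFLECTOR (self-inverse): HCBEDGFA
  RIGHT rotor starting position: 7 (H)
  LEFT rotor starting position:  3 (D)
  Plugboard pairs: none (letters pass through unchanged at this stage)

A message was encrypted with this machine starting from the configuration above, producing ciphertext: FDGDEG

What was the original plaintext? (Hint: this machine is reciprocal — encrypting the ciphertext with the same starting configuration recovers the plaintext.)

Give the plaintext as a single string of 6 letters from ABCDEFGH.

Answer: HEAACA

Derivation:
Char 1 ('F'): step: R->0, L->4 (L advanced); F->plug->F->R->D->L->F->refl->G->L'->C->R'->H->plug->H
Char 2 ('D'): step: R->1, L=4; D->plug->D->R->D->L->F->refl->G->L'->C->R'->E->plug->E
Char 3 ('G'): step: R->2, L=4; G->plug->G->R->E->L->H->refl->A->L'->G->R'->A->plug->A
Char 4 ('D'): step: R->3, L=4; D->plug->D->R->E->L->H->refl->A->L'->G->R'->A->plug->A
Char 5 ('E'): step: R->4, L=4; E->plug->E->R->C->L->G->refl->F->L'->D->R'->C->plug->C
Char 6 ('G'): step: R->5, L=4; G->plug->G->R->E->L->H->refl->A->L'->G->R'->A->plug->A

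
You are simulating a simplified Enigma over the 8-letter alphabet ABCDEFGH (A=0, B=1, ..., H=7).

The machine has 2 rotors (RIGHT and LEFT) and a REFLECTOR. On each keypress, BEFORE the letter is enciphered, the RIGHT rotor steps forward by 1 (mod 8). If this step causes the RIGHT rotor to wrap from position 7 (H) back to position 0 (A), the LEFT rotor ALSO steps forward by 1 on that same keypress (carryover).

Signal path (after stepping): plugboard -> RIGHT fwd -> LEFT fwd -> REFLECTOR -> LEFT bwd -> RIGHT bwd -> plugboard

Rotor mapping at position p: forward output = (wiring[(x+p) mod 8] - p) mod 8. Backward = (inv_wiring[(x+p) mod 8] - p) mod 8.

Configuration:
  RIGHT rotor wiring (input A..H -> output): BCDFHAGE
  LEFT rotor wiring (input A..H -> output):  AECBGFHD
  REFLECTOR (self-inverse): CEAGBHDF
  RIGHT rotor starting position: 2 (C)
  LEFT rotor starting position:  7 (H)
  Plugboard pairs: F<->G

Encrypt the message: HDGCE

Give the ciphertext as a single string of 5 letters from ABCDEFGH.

Char 1 ('H'): step: R->3, L=7; H->plug->H->R->A->L->E->refl->B->L'->B->R'->E->plug->E
Char 2 ('D'): step: R->4, L=7; D->plug->D->R->A->L->E->refl->B->L'->B->R'->H->plug->H
Char 3 ('G'): step: R->5, L=7; G->plug->F->R->G->L->G->refl->D->L'->D->R'->A->plug->A
Char 4 ('C'): step: R->6, L=7; C->plug->C->R->D->L->D->refl->G->L'->G->R'->B->plug->B
Char 5 ('E'): step: R->7, L=7; E->plug->E->R->G->L->G->refl->D->L'->D->R'->C->plug->C

Answer: EHABC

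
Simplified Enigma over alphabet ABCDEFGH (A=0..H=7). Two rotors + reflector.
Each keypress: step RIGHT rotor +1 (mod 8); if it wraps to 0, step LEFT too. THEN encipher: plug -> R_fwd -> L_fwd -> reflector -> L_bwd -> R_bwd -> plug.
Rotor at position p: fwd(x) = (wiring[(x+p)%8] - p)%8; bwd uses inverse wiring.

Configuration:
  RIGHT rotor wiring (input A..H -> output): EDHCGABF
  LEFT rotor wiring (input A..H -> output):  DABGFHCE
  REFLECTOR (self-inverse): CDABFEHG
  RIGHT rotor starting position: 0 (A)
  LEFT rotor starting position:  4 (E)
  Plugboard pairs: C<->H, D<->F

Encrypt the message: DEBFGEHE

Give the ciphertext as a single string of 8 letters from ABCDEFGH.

Answer: HDAEEGCA

Derivation:
Char 1 ('D'): step: R->1, L=4; D->plug->F->R->A->L->B->refl->D->L'->B->R'->C->plug->H
Char 2 ('E'): step: R->2, L=4; E->plug->E->R->H->L->C->refl->A->L'->D->R'->F->plug->D
Char 3 ('B'): step: R->3, L=4; B->plug->B->R->D->L->A->refl->C->L'->H->R'->A->plug->A
Char 4 ('F'): step: R->4, L=4; F->plug->D->R->B->L->D->refl->B->L'->A->R'->E->plug->E
Char 5 ('G'): step: R->5, L=4; G->plug->G->R->F->L->E->refl->F->L'->G->R'->E->plug->E
Char 6 ('E'): step: R->6, L=4; E->plug->E->R->B->L->D->refl->B->L'->A->R'->G->plug->G
Char 7 ('H'): step: R->7, L=4; H->plug->C->R->E->L->H->refl->G->L'->C->R'->H->plug->C
Char 8 ('E'): step: R->0, L->5 (L advanced); E->plug->E->R->G->L->B->refl->D->L'->E->R'->A->plug->A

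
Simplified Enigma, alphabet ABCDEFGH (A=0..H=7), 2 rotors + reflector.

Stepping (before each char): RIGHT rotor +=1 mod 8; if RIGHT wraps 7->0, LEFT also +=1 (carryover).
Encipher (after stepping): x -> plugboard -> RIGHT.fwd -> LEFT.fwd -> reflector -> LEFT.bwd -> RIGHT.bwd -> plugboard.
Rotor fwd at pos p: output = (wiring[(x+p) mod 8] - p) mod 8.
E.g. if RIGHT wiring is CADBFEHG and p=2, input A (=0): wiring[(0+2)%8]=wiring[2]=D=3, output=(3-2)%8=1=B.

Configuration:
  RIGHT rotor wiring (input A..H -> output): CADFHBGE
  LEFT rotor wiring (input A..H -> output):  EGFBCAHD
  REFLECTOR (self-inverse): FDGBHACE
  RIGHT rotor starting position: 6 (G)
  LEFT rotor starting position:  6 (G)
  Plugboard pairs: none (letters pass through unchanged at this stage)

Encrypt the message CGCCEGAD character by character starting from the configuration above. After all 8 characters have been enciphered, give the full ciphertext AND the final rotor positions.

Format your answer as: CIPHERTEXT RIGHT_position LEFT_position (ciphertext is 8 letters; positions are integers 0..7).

Char 1 ('C'): step: R->7, L=6; C->plug->C->R->B->L->F->refl->A->L'->D->R'->B->plug->B
Char 2 ('G'): step: R->0, L->7 (L advanced); G->plug->G->R->G->L->B->refl->D->L'->F->R'->D->plug->D
Char 3 ('C'): step: R->1, L=7; C->plug->C->R->E->L->C->refl->G->L'->D->R'->G->plug->G
Char 4 ('C'): step: R->2, L=7; C->plug->C->R->F->L->D->refl->B->L'->G->R'->H->plug->H
Char 5 ('E'): step: R->3, L=7; E->plug->E->R->B->L->F->refl->A->L'->H->R'->F->plug->F
Char 6 ('G'): step: R->4, L=7; G->plug->G->R->H->L->A->refl->F->L'->B->R'->H->plug->H
Char 7 ('A'): step: R->5, L=7; A->plug->A->R->E->L->C->refl->G->L'->D->R'->E->plug->E
Char 8 ('D'): step: R->6, L=7; D->plug->D->R->C->L->H->refl->E->L'->A->R'->A->plug->A
Final: ciphertext=BDGHFHEA, RIGHT=6, LEFT=7

Answer: BDGHFHEA 6 7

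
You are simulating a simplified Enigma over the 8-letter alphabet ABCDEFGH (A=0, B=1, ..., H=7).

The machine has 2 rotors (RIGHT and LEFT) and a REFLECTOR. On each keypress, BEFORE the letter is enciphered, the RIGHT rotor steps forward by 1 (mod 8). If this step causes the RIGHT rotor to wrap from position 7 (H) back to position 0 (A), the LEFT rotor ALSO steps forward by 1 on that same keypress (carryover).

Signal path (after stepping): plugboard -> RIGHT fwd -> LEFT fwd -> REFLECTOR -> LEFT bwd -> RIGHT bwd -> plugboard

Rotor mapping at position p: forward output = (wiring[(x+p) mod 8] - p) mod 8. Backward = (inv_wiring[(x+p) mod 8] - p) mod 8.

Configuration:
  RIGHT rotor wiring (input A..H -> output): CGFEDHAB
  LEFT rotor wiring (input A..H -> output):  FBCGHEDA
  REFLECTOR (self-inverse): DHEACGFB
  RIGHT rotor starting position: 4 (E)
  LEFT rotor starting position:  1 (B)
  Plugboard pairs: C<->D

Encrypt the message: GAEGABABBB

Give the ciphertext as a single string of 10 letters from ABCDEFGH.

Answer: CBDBCCGGEH

Derivation:
Char 1 ('G'): step: R->5, L=1; G->plug->G->R->H->L->E->refl->C->L'->F->R'->D->plug->C
Char 2 ('A'): step: R->6, L=1; A->plug->A->R->C->L->F->refl->G->L'->D->R'->B->plug->B
Char 3 ('E'): step: R->7, L=1; E->plug->E->R->F->L->C->refl->E->L'->H->R'->C->plug->D
Char 4 ('G'): step: R->0, L->2 (L advanced); G->plug->G->R->A->L->A->refl->D->L'->G->R'->B->plug->B
Char 5 ('A'): step: R->1, L=2; A->plug->A->R->F->L->G->refl->F->L'->C->R'->D->plug->C
Char 6 ('B'): step: R->2, L=2; B->plug->B->R->C->L->F->refl->G->L'->F->R'->D->plug->C
Char 7 ('A'): step: R->3, L=2; A->plug->A->R->B->L->E->refl->C->L'->D->R'->G->plug->G
Char 8 ('B'): step: R->4, L=2; B->plug->B->R->D->L->C->refl->E->L'->B->R'->G->plug->G
Char 9 ('B'): step: R->5, L=2; B->plug->B->R->D->L->C->refl->E->L'->B->R'->E->plug->E
Char 10 ('B'): step: R->6, L=2; B->plug->B->R->D->L->C->refl->E->L'->B->R'->H->plug->H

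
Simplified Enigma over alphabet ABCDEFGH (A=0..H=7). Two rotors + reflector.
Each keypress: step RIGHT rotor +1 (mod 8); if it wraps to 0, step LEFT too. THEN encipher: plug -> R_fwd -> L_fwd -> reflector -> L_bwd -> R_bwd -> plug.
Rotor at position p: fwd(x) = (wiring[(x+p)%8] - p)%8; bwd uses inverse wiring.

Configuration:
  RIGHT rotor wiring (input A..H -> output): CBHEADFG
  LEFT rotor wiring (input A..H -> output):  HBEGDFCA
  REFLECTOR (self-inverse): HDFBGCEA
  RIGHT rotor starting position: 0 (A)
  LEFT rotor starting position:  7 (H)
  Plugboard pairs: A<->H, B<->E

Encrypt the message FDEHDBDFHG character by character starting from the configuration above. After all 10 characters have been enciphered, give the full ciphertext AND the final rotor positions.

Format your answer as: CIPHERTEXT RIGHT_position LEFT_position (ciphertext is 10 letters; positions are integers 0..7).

Char 1 ('F'): step: R->1, L=7; F->plug->F->R->E->L->H->refl->A->L'->B->R'->H->plug->A
Char 2 ('D'): step: R->2, L=7; D->plug->D->R->B->L->A->refl->H->L'->E->R'->F->plug->F
Char 3 ('E'): step: R->3, L=7; E->plug->B->R->F->L->E->refl->G->L'->G->R'->G->plug->G
Char 4 ('H'): step: R->4, L=7; H->plug->A->R->E->L->H->refl->A->L'->B->R'->C->plug->C
Char 5 ('D'): step: R->5, L=7; D->plug->D->R->F->L->E->refl->G->L'->G->R'->A->plug->H
Char 6 ('B'): step: R->6, L=7; B->plug->E->R->B->L->A->refl->H->L'->E->R'->C->plug->C
Char 7 ('D'): step: R->7, L=7; D->plug->D->R->A->L->B->refl->D->L'->H->R'->A->plug->H
Char 8 ('F'): step: R->0, L->0 (L advanced); F->plug->F->R->D->L->G->refl->E->L'->C->R'->A->plug->H
Char 9 ('H'): step: R->1, L=0; H->plug->A->R->A->L->H->refl->A->L'->H->R'->D->plug->D
Char 10 ('G'): step: R->2, L=0; G->plug->G->R->A->L->H->refl->A->L'->H->R'->H->plug->A
Final: ciphertext=AFGCHCHHDA, RIGHT=2, LEFT=0

Answer: AFGCHCHHDA 2 0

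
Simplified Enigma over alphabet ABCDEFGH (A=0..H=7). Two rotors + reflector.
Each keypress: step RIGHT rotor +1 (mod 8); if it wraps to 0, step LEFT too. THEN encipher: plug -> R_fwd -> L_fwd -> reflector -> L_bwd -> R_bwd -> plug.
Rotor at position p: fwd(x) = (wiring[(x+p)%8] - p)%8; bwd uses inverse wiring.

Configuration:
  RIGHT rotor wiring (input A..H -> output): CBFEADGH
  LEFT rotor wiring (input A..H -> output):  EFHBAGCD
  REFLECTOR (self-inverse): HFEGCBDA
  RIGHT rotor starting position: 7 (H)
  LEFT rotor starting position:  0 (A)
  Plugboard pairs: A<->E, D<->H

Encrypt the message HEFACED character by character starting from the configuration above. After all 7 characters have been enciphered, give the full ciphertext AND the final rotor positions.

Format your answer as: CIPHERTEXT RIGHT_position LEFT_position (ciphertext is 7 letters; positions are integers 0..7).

Char 1 ('H'): step: R->0, L->1 (L advanced); H->plug->D->R->E->L->F->refl->B->L'->F->R'->C->plug->C
Char 2 ('E'): step: R->1, L=1; E->plug->A->R->A->L->E->refl->C->L'->G->R'->G->plug->G
Char 3 ('F'): step: R->2, L=1; F->plug->F->R->F->L->B->refl->F->L'->E->R'->E->plug->A
Char 4 ('A'): step: R->3, L=1; A->plug->E->R->E->L->F->refl->B->L'->F->R'->B->plug->B
Char 5 ('C'): step: R->4, L=1; C->plug->C->R->C->L->A->refl->H->L'->D->R'->D->plug->H
Char 6 ('E'): step: R->5, L=1; E->plug->A->R->G->L->C->refl->E->L'->A->R'->F->plug->F
Char 7 ('D'): step: R->6, L=1; D->plug->H->R->F->L->B->refl->F->L'->E->R'->C->plug->C
Final: ciphertext=CGABHFC, RIGHT=6, LEFT=1

Answer: CGABHFC 6 1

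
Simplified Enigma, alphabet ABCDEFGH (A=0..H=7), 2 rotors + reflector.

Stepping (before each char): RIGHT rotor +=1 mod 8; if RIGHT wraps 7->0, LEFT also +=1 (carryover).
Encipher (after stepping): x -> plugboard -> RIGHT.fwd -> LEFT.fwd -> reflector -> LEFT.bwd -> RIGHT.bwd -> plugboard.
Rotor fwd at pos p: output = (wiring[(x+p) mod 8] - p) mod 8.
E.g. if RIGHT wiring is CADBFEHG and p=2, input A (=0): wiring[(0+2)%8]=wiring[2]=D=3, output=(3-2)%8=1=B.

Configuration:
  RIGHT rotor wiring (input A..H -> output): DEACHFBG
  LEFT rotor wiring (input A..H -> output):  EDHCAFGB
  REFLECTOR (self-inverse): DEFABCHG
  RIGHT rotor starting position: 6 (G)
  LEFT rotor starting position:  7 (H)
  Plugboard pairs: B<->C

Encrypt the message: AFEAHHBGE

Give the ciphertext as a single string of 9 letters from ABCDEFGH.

Answer: GABHEDCFB

Derivation:
Char 1 ('A'): step: R->7, L=7; A->plug->A->R->H->L->H->refl->G->L'->G->R'->G->plug->G
Char 2 ('F'): step: R->0, L->0 (L advanced); F->plug->F->R->F->L->F->refl->C->L'->D->R'->A->plug->A
Char 3 ('E'): step: R->1, L=0; E->plug->E->R->E->L->A->refl->D->L'->B->R'->C->plug->B
Char 4 ('A'): step: R->2, L=0; A->plug->A->R->G->L->G->refl->H->L'->C->R'->H->plug->H
Char 5 ('H'): step: R->3, L=0; H->plug->H->R->F->L->F->refl->C->L'->D->R'->E->plug->E
Char 6 ('H'): step: R->4, L=0; H->plug->H->R->G->L->G->refl->H->L'->C->R'->D->plug->D
Char 7 ('B'): step: R->5, L=0; B->plug->C->R->B->L->D->refl->A->L'->E->R'->B->plug->C
Char 8 ('G'): step: R->6, L=0; G->plug->G->R->B->L->D->refl->A->L'->E->R'->F->plug->F
Char 9 ('E'): step: R->7, L=0; E->plug->E->R->D->L->C->refl->F->L'->F->R'->C->plug->B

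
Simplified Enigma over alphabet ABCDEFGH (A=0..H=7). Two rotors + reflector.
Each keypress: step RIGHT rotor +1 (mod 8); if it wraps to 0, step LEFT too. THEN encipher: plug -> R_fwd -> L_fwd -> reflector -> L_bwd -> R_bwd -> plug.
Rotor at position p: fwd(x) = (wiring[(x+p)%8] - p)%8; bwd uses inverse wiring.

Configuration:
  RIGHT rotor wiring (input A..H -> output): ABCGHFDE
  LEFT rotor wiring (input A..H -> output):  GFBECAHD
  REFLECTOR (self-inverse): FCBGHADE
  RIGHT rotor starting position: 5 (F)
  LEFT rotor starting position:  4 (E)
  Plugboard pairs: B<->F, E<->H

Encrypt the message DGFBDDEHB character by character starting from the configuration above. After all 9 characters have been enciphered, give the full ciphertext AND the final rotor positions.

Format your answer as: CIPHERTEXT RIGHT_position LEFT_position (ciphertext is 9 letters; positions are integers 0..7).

Char 1 ('D'): step: R->6, L=4; D->plug->D->R->D->L->H->refl->E->L'->B->R'->G->plug->G
Char 2 ('G'): step: R->7, L=4; G->plug->G->R->G->L->F->refl->A->L'->H->R'->E->plug->H
Char 3 ('F'): step: R->0, L->5 (L advanced); F->plug->B->R->B->L->C->refl->B->L'->D->R'->G->plug->G
Char 4 ('B'): step: R->1, L=5; B->plug->F->R->C->L->G->refl->D->L'->A->R'->A->plug->A
Char 5 ('D'): step: R->2, L=5; D->plug->D->R->D->L->B->refl->C->L'->B->R'->E->plug->H
Char 6 ('D'): step: R->3, L=5; D->plug->D->R->A->L->D->refl->G->L'->C->R'->C->plug->C
Char 7 ('E'): step: R->4, L=5; E->plug->H->R->C->L->G->refl->D->L'->A->R'->D->plug->D
Char 8 ('H'): step: R->5, L=5; H->plug->E->R->E->L->A->refl->F->L'->H->R'->C->plug->C
Char 9 ('B'): step: R->6, L=5; B->plug->F->R->A->L->D->refl->G->L'->C->R'->C->plug->C
Final: ciphertext=GHGAHCDCC, RIGHT=6, LEFT=5

Answer: GHGAHCDCC 6 5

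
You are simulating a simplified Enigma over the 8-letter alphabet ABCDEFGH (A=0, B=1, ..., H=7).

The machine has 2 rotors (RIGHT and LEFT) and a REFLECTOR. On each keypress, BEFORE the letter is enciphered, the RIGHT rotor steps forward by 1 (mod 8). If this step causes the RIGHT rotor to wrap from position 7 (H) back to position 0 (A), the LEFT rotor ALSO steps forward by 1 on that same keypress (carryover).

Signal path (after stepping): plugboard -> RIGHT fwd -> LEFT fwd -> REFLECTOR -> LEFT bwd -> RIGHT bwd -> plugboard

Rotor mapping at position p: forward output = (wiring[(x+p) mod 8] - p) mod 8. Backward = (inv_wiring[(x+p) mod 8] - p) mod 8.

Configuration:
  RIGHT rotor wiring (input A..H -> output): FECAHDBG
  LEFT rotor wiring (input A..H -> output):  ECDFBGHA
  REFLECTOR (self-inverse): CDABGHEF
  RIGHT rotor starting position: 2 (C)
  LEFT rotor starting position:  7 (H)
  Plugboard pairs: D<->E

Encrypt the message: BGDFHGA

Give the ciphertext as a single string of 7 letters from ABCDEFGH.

Char 1 ('B'): step: R->3, L=7; B->plug->B->R->E->L->G->refl->E->L'->D->R'->E->plug->D
Char 2 ('G'): step: R->4, L=7; G->plug->G->R->G->L->H->refl->F->L'->B->R'->E->plug->D
Char 3 ('D'): step: R->5, L=7; D->plug->E->R->H->L->A->refl->C->L'->F->R'->F->plug->F
Char 4 ('F'): step: R->6, L=7; F->plug->F->R->C->L->D->refl->B->L'->A->R'->B->plug->B
Char 5 ('H'): step: R->7, L=7; H->plug->H->R->C->L->D->refl->B->L'->A->R'->F->plug->F
Char 6 ('G'): step: R->0, L->0 (L advanced); G->plug->G->R->B->L->C->refl->A->L'->H->R'->E->plug->D
Char 7 ('A'): step: R->1, L=0; A->plug->A->R->D->L->F->refl->H->L'->G->R'->D->plug->E

Answer: DDFBFDE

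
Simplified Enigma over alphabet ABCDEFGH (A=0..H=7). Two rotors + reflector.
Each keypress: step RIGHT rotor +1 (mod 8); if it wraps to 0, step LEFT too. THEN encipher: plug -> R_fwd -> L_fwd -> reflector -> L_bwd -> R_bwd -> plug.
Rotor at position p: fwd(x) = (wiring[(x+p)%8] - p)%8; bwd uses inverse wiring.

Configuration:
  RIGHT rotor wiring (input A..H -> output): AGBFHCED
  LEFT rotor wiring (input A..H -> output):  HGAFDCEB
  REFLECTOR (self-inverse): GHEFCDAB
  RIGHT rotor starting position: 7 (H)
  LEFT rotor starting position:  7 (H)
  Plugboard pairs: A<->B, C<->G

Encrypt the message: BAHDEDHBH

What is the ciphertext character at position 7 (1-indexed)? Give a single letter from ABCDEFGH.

Char 1 ('B'): step: R->0, L->0 (L advanced); B->plug->A->R->A->L->H->refl->B->L'->H->R'->E->plug->E
Char 2 ('A'): step: R->1, L=0; A->plug->B->R->A->L->H->refl->B->L'->H->R'->H->plug->H
Char 3 ('H'): step: R->2, L=0; H->plug->H->R->E->L->D->refl->F->L'->D->R'->B->plug->A
Char 4 ('D'): step: R->3, L=0; D->plug->D->R->B->L->G->refl->A->L'->C->R'->A->plug->B
Char 5 ('E'): step: R->4, L=0; E->plug->E->R->E->L->D->refl->F->L'->D->R'->A->plug->B
Char 6 ('D'): step: R->5, L=0; D->plug->D->R->D->L->F->refl->D->L'->E->R'->F->plug->F
Char 7 ('H'): step: R->6, L=0; H->plug->H->R->E->L->D->refl->F->L'->D->R'->E->plug->E

E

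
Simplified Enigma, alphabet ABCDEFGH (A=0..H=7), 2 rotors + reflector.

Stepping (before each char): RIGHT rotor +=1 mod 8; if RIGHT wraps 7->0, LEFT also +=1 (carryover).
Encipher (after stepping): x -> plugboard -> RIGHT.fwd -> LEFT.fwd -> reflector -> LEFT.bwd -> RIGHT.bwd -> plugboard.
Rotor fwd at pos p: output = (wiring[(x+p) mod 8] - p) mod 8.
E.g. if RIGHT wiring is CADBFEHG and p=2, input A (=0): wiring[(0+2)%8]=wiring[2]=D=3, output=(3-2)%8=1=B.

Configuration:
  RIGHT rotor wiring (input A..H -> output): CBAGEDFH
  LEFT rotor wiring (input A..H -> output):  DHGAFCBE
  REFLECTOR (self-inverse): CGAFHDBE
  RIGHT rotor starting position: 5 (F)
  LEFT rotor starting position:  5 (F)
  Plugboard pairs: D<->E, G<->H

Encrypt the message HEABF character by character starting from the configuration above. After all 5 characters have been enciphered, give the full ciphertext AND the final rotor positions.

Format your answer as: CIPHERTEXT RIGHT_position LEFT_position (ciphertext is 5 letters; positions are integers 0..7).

Answer: FCCHB 2 6

Derivation:
Char 1 ('H'): step: R->6, L=5; H->plug->G->R->G->L->D->refl->F->L'->A->R'->F->plug->F
Char 2 ('E'): step: R->7, L=5; E->plug->D->R->B->L->E->refl->H->L'->C->R'->C->plug->C
Char 3 ('A'): step: R->0, L->6 (L advanced); A->plug->A->R->C->L->F->refl->D->L'->A->R'->C->plug->C
Char 4 ('B'): step: R->1, L=6; B->plug->B->R->H->L->E->refl->H->L'->G->R'->G->plug->H
Char 5 ('F'): step: R->2, L=6; F->plug->F->R->F->L->C->refl->A->L'->E->R'->B->plug->B
Final: ciphertext=FCCHB, RIGHT=2, LEFT=6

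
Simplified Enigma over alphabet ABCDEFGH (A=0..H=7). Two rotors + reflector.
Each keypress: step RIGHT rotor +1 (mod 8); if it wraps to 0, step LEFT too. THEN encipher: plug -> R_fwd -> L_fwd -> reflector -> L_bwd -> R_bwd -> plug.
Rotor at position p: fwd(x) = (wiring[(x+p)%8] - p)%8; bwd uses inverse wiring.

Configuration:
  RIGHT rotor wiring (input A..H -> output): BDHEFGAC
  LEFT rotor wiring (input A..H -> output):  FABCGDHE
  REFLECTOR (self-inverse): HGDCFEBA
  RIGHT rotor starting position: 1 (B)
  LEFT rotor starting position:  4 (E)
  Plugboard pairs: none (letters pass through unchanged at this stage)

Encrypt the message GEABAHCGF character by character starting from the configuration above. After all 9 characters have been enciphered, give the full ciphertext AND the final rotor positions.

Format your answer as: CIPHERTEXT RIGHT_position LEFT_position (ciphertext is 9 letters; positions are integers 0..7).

Answer: DHGAHAGDG 2 5

Derivation:
Char 1 ('G'): step: R->2, L=4; G->plug->G->R->H->L->G->refl->B->L'->E->R'->D->plug->D
Char 2 ('E'): step: R->3, L=4; E->plug->E->R->H->L->G->refl->B->L'->E->R'->H->plug->H
Char 3 ('A'): step: R->4, L=4; A->plug->A->R->B->L->H->refl->A->L'->D->R'->G->plug->G
Char 4 ('B'): step: R->5, L=4; B->plug->B->R->D->L->A->refl->H->L'->B->R'->A->plug->A
Char 5 ('A'): step: R->6, L=4; A->plug->A->R->C->L->D->refl->C->L'->A->R'->H->plug->H
Char 6 ('H'): step: R->7, L=4; H->plug->H->R->B->L->H->refl->A->L'->D->R'->A->plug->A
Char 7 ('C'): step: R->0, L->5 (L advanced); C->plug->C->R->H->L->B->refl->G->L'->A->R'->G->plug->G
Char 8 ('G'): step: R->1, L=5; G->plug->G->R->B->L->C->refl->D->L'->E->R'->D->plug->D
Char 9 ('F'): step: R->2, L=5; F->plug->F->R->A->L->G->refl->B->L'->H->R'->G->plug->G
Final: ciphertext=DHGAHAGDG, RIGHT=2, LEFT=5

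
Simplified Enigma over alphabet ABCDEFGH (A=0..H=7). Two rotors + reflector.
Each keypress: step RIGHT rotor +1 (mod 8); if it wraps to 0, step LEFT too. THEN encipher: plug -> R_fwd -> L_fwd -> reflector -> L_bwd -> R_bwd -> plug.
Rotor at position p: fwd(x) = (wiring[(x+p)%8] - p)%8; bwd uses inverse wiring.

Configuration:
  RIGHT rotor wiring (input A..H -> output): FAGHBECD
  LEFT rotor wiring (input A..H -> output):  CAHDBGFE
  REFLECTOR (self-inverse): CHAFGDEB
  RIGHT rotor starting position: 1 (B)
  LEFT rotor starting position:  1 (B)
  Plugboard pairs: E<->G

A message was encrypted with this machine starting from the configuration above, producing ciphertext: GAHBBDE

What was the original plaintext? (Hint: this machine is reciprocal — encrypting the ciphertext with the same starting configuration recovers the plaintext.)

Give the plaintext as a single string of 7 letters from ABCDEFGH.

Answer: CBEFFGG

Derivation:
Char 1 ('G'): step: R->2, L=1; G->plug->E->R->A->L->H->refl->B->L'->H->R'->C->plug->C
Char 2 ('A'): step: R->3, L=1; A->plug->A->R->E->L->F->refl->D->L'->G->R'->B->plug->B
Char 3 ('H'): step: R->4, L=1; H->plug->H->R->D->L->A->refl->C->L'->C->R'->G->plug->E
Char 4 ('B'): step: R->5, L=1; B->plug->B->R->F->L->E->refl->G->L'->B->R'->F->plug->F
Char 5 ('B'): step: R->6, L=1; B->plug->B->R->F->L->E->refl->G->L'->B->R'->F->plug->F
Char 6 ('D'): step: R->7, L=1; D->plug->D->R->H->L->B->refl->H->L'->A->R'->E->plug->G
Char 7 ('E'): step: R->0, L->2 (L advanced); E->plug->G->R->C->L->H->refl->B->L'->B->R'->E->plug->G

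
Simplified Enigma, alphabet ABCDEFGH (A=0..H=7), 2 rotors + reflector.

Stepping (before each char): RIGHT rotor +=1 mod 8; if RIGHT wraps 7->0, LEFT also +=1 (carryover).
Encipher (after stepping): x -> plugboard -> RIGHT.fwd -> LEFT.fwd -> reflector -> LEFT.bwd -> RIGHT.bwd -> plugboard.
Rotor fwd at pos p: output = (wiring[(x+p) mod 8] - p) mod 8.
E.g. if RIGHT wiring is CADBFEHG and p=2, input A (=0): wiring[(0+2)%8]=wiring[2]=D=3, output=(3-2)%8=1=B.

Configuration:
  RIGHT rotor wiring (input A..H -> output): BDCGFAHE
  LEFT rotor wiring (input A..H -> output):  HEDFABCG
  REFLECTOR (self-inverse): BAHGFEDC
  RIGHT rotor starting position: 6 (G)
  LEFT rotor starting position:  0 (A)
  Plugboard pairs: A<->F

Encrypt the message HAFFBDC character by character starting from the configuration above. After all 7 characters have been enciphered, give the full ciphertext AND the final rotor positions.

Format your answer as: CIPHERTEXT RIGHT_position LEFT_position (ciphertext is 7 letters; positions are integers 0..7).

Answer: AGAGAAH 5 1

Derivation:
Char 1 ('H'): step: R->7, L=0; H->plug->H->R->A->L->H->refl->C->L'->G->R'->F->plug->A
Char 2 ('A'): step: R->0, L->1 (L advanced); A->plug->F->R->A->L->D->refl->G->L'->H->R'->G->plug->G
Char 3 ('F'): step: R->1, L=1; F->plug->A->R->C->L->E->refl->F->L'->G->R'->F->plug->A
Char 4 ('F'): step: R->2, L=1; F->plug->A->R->A->L->D->refl->G->L'->H->R'->G->plug->G
Char 5 ('B'): step: R->3, L=1; B->plug->B->R->C->L->E->refl->F->L'->G->R'->F->plug->A
Char 6 ('D'): step: R->4, L=1; D->plug->D->R->A->L->D->refl->G->L'->H->R'->F->plug->A
Char 7 ('C'): step: R->5, L=1; C->plug->C->R->H->L->G->refl->D->L'->A->R'->H->plug->H
Final: ciphertext=AGAGAAH, RIGHT=5, LEFT=1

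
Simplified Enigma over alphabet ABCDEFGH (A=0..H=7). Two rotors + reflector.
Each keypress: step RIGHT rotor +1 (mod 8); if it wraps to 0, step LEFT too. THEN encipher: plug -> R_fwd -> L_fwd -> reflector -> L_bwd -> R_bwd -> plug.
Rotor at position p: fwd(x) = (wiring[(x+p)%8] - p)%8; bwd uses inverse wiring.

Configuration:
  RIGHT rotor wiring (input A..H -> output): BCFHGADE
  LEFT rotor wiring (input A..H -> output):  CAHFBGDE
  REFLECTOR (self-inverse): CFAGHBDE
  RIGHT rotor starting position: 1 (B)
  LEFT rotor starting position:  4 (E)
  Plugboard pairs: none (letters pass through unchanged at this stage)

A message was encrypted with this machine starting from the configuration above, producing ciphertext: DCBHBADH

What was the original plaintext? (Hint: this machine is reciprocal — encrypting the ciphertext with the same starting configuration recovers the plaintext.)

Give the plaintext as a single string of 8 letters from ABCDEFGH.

Char 1 ('D'): step: R->2, L=4; D->plug->D->R->G->L->D->refl->G->L'->E->R'->C->plug->C
Char 2 ('C'): step: R->3, L=4; C->plug->C->R->F->L->E->refl->H->L'->C->R'->H->plug->H
Char 3 ('B'): step: R->4, L=4; B->plug->B->R->E->L->G->refl->D->L'->G->R'->F->plug->F
Char 4 ('H'): step: R->5, L=4; H->plug->H->R->B->L->C->refl->A->L'->D->R'->A->plug->A
Char 5 ('B'): step: R->6, L=4; B->plug->B->R->G->L->D->refl->G->L'->E->R'->D->plug->D
Char 6 ('A'): step: R->7, L=4; A->plug->A->R->F->L->E->refl->H->L'->C->R'->B->plug->B
Char 7 ('D'): step: R->0, L->5 (L advanced); D->plug->D->R->H->L->E->refl->H->L'->C->R'->B->plug->B
Char 8 ('H'): step: R->1, L=5; H->plug->H->R->A->L->B->refl->F->L'->D->R'->G->plug->G

Answer: CHFADBBG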